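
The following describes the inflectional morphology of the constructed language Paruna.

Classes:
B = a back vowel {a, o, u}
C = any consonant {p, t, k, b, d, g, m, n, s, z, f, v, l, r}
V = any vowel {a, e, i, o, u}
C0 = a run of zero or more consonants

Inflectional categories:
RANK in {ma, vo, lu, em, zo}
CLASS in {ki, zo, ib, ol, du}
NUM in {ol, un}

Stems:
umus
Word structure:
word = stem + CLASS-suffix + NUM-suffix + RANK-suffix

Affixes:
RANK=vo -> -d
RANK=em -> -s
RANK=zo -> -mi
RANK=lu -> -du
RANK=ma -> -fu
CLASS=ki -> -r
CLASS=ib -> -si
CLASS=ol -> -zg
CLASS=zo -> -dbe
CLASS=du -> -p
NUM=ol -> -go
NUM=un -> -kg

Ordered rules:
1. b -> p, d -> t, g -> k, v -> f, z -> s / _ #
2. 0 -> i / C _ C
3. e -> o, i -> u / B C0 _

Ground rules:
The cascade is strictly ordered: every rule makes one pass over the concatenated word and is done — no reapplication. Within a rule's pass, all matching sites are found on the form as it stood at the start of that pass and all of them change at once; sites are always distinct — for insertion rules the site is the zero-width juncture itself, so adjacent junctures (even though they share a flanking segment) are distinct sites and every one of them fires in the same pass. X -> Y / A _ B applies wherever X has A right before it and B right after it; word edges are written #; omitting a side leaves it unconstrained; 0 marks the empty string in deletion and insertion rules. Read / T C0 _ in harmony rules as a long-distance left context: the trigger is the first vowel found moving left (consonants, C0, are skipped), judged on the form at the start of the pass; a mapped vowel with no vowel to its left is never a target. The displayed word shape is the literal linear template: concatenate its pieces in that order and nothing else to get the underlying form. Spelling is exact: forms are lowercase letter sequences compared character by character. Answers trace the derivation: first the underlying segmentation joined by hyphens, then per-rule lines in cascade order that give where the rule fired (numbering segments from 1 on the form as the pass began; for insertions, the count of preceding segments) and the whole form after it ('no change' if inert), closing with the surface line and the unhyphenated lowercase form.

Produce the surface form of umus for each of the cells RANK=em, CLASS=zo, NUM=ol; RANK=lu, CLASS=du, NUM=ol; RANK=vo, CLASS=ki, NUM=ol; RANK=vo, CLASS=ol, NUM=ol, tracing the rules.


cell RANK=em, CLASS=zo, NUM=ol:
underlying: umus-dbe-go-s
1. b -> p, d -> t, g -> k, v -> f, z -> s / _ #: no change
2. 0 -> i / C _ C: inserts after position(s) 4, 5: umusidibegos
3. e -> o, i -> u / B C0 _: fires at position(s) 5: umusudibegos
surface: umusudibegos

cell RANK=lu, CLASS=du, NUM=ol:
underlying: umus-p-go-du
1. b -> p, d -> t, g -> k, v -> f, z -> s / _ #: no change
2. 0 -> i / C _ C: inserts after position(s) 4, 5: umusipigodu
3. e -> o, i -> u / B C0 _: fires at position(s) 5: umusupigodu
surface: umusupigodu

cell RANK=vo, CLASS=ki, NUM=ol:
underlying: umus-r-go-d
1. b -> p, d -> t, g -> k, v -> f, z -> s / _ #: fires at position(s) 8: umusrgot
2. 0 -> i / C _ C: inserts after position(s) 4, 5: umusirigot
3. e -> o, i -> u / B C0 _: fires at position(s) 5: umusurigot
surface: umusurigot

cell RANK=vo, CLASS=ol, NUM=ol:
underlying: umus-zg-go-d
1. b -> p, d -> t, g -> k, v -> f, z -> s / _ #: fires at position(s) 9: umuszggot
2. 0 -> i / C _ C: inserts after position(s) 4, 5, 6: umusizigigot
3. e -> o, i -> u / B C0 _: fires at position(s) 5: umusuzigigot
surface: umusuzigigot


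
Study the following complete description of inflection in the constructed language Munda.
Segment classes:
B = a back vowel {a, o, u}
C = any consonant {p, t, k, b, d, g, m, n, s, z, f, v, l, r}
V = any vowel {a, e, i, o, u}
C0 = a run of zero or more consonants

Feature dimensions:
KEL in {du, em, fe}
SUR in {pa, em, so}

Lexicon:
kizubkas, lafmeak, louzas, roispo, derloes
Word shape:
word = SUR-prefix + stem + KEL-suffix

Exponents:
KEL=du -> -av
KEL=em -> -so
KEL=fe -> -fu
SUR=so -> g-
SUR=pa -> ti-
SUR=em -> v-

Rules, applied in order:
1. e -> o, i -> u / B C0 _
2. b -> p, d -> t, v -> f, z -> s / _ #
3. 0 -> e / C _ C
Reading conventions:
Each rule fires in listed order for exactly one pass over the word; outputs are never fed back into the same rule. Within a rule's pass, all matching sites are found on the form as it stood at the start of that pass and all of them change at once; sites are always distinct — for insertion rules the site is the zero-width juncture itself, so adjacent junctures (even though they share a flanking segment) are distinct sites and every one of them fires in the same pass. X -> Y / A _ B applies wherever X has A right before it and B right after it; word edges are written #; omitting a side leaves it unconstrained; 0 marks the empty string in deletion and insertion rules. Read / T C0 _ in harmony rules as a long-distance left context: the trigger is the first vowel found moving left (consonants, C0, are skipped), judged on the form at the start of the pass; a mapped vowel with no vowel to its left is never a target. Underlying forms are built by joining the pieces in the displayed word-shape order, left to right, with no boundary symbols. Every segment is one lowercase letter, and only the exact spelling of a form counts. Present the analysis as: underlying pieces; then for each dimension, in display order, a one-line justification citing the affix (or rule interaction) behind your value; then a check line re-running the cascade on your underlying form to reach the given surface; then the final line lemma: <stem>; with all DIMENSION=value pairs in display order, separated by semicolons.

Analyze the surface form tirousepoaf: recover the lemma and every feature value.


underlying: ti-roispo-av
KEL=du - signalled by the affix -av
SUR=pa - signalled by the affix ti-
check: tiroispoav -> tirouspoav -> tirouspoaf -> tirousepoaf
lemma: roispo; KEL=du; SUR=pa


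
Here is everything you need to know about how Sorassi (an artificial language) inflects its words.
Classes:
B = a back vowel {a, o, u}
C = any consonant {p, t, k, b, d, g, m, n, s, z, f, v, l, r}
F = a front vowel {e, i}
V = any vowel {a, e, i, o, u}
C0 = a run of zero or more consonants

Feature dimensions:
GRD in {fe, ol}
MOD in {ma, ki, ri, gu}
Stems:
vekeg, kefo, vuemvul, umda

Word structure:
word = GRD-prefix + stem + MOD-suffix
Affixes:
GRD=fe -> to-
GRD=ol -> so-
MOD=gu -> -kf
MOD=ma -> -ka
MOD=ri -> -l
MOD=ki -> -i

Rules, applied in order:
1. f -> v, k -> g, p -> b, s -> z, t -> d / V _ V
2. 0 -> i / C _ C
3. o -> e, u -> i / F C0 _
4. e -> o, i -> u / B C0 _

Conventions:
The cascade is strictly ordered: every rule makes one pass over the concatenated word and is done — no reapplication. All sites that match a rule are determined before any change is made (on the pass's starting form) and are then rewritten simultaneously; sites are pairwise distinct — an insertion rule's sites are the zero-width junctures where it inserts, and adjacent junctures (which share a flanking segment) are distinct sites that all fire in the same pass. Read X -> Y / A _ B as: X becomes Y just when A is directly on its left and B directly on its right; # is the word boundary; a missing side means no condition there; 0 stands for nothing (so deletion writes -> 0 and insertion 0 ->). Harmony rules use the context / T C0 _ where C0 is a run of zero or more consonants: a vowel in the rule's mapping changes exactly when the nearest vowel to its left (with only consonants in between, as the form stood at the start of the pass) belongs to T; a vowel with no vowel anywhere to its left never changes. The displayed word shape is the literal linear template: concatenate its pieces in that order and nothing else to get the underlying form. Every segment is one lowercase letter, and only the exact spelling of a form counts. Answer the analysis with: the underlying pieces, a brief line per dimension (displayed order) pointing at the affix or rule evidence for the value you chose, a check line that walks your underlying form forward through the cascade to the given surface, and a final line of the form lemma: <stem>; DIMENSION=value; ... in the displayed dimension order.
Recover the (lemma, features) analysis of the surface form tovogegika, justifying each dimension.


underlying: to-vekeg-ka
GRD=fe - signalled by the affix to-
MOD=ma - signalled by the affix -ka
check: tovekegka -> tovegegka -> tovegegika -> tovegegika -> tovogegika
lemma: vekeg; GRD=fe; MOD=ma


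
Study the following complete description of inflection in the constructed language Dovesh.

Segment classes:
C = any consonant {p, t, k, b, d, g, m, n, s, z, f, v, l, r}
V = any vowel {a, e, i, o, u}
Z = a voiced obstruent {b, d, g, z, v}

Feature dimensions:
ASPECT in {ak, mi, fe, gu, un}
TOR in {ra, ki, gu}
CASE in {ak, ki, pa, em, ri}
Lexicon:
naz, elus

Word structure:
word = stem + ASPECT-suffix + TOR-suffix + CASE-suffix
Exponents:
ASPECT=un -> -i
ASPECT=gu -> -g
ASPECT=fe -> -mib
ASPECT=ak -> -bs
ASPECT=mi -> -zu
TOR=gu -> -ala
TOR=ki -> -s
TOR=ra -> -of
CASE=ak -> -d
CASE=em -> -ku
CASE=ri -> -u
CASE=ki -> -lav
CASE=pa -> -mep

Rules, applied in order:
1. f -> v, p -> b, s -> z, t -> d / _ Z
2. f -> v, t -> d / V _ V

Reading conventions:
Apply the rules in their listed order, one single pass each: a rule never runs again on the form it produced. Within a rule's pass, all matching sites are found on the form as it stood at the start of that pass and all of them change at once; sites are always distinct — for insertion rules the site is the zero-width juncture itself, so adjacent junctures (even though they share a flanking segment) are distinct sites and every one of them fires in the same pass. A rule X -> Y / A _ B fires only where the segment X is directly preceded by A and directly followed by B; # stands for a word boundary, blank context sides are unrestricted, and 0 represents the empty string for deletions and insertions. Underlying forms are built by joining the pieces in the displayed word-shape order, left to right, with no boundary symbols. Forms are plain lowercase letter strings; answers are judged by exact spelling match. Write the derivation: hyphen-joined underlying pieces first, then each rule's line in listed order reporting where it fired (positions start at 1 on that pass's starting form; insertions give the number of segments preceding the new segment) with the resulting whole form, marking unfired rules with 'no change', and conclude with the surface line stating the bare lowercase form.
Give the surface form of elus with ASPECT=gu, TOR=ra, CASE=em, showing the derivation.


underlying: elus-g-of-ku
1. f -> v, p -> b, s -> z, t -> d / _ Z: fires at position(s) 4: eluzgofku
2. f -> v, t -> d / V _ V: no change
surface: eluzgofku


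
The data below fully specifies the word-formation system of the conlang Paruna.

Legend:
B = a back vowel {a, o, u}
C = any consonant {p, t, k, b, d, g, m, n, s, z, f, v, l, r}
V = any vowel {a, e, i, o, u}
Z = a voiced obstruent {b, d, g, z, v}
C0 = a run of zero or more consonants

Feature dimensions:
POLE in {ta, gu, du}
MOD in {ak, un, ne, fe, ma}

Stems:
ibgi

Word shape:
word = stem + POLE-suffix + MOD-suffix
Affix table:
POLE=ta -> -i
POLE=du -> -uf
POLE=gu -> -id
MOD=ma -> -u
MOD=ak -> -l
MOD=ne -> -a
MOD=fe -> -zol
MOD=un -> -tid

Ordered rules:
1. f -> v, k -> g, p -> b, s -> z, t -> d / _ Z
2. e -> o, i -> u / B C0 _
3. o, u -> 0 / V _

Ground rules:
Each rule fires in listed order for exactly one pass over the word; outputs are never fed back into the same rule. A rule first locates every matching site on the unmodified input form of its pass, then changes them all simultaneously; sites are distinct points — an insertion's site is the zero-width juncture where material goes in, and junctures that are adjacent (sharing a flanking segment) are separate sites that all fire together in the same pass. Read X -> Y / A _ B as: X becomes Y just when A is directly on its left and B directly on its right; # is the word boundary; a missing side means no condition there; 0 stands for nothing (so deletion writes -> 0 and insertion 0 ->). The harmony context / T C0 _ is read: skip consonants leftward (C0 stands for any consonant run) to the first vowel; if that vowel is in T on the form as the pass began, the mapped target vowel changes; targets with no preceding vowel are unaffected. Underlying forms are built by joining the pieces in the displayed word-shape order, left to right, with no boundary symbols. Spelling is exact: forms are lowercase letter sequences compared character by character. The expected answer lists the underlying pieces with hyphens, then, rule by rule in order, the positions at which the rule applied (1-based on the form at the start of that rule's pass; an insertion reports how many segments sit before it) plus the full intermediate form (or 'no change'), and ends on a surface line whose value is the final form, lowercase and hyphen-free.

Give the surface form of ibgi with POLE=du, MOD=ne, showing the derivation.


underlying: ibgi-uf-a
1. f -> v, k -> g, p -> b, s -> z, t -> d / _ Z: no change
2. e -> o, i -> u / B C0 _: no change
3. o, u -> 0 / V _: fires at position(s) 5: ibgifa
surface: ibgifa


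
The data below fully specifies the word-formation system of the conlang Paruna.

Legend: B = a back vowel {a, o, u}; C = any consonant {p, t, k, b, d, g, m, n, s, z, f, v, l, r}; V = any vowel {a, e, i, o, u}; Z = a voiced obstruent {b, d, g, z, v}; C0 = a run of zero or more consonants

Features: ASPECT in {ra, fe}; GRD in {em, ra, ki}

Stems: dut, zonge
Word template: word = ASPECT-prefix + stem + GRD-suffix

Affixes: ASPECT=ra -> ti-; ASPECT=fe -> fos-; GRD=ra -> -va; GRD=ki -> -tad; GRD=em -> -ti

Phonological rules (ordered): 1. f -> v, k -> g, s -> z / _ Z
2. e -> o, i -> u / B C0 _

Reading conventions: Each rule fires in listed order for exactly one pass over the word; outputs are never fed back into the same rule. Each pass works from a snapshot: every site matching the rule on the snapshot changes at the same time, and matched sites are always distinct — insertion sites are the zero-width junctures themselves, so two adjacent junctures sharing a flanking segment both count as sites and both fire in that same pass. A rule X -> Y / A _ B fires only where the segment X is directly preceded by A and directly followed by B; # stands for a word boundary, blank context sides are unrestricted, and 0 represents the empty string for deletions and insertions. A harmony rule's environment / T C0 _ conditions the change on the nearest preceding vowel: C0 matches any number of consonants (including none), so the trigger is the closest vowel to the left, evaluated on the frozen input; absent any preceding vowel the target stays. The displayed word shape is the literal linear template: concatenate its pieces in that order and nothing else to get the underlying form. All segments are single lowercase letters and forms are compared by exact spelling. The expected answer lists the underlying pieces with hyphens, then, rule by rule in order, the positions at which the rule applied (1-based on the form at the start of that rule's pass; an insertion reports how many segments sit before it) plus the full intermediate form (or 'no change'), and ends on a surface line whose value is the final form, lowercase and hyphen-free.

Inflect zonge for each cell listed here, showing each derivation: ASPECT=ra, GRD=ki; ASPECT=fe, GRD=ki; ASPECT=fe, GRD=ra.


cell ASPECT=ra, GRD=ki:
underlying: ti-zonge-tad
1. f -> v, k -> g, s -> z / _ Z: no change
2. e -> o, i -> u / B C0 _: fires at position(s) 7: tizongotad
surface: tizongotad

cell ASPECT=fe, GRD=ki:
underlying: fos-zonge-tad
1. f -> v, k -> g, s -> z / _ Z: fires at position(s) 3: fozzongetad
2. e -> o, i -> u / B C0 _: fires at position(s) 8: fozzongotad
surface: fozzongotad

cell ASPECT=fe, GRD=ra:
underlying: fos-zonge-va
1. f -> v, k -> g, s -> z / _ Z: fires at position(s) 3: fozzongeva
2. e -> o, i -> u / B C0 _: fires at position(s) 8: fozzongova
surface: fozzongova


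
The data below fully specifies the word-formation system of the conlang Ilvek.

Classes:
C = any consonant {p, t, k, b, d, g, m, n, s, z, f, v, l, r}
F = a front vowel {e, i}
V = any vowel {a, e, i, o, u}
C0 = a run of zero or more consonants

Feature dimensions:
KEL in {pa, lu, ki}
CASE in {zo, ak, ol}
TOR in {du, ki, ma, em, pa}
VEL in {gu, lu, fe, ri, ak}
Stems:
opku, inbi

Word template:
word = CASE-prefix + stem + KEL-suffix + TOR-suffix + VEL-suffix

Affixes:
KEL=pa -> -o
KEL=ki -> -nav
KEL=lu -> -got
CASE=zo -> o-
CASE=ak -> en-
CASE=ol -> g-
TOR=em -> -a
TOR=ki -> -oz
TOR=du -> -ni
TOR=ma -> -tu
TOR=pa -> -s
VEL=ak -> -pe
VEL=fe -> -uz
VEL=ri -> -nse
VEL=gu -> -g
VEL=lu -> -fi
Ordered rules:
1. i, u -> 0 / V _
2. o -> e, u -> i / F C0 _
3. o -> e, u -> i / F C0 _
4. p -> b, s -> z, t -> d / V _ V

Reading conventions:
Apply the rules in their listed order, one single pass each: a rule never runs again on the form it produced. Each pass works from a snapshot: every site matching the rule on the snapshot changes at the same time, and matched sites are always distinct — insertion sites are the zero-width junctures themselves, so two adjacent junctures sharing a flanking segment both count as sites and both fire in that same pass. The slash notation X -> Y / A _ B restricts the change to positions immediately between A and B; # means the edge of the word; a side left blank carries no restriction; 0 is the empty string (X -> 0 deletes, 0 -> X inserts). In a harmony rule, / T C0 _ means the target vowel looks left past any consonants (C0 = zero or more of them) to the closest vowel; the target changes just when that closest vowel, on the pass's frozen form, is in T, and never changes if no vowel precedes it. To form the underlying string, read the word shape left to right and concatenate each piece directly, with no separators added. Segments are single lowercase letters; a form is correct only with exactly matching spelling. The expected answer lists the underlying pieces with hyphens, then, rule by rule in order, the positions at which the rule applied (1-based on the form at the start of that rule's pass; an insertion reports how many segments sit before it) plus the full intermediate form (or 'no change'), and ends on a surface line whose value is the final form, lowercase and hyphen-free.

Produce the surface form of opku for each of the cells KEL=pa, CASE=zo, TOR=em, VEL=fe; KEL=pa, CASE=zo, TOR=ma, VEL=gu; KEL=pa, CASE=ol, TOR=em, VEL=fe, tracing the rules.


cell KEL=pa, CASE=zo, TOR=em, VEL=fe:
underlying: o-opku-o-a-uz
1. i, u -> 0 / V _: fires at position(s) 8: oopkuoaz
2. o -> e, u -> i / F C0 _: no change
3. o -> e, u -> i / F C0 _: no change
4. p -> b, s -> z, t -> d / V _ V: no change
surface: oopkuoaz

cell KEL=pa, CASE=zo, TOR=ma, VEL=gu:
underlying: o-opku-o-tu-g
1. i, u -> 0 / V _: no change
2. o -> e, u -> i / F C0 _: no change
3. o -> e, u -> i / F C0 _: no change
4. p -> b, s -> z, t -> d / V _ V: fires at position(s) 7: oopkuodug
surface: oopkuodug

cell KEL=pa, CASE=ol, TOR=em, VEL=fe:
underlying: g-opku-o-a-uz
1. i, u -> 0 / V _: fires at position(s) 8: gopkuoaz
2. o -> e, u -> i / F C0 _: no change
3. o -> e, u -> i / F C0 _: no change
4. p -> b, s -> z, t -> d / V _ V: no change
surface: gopkuoaz


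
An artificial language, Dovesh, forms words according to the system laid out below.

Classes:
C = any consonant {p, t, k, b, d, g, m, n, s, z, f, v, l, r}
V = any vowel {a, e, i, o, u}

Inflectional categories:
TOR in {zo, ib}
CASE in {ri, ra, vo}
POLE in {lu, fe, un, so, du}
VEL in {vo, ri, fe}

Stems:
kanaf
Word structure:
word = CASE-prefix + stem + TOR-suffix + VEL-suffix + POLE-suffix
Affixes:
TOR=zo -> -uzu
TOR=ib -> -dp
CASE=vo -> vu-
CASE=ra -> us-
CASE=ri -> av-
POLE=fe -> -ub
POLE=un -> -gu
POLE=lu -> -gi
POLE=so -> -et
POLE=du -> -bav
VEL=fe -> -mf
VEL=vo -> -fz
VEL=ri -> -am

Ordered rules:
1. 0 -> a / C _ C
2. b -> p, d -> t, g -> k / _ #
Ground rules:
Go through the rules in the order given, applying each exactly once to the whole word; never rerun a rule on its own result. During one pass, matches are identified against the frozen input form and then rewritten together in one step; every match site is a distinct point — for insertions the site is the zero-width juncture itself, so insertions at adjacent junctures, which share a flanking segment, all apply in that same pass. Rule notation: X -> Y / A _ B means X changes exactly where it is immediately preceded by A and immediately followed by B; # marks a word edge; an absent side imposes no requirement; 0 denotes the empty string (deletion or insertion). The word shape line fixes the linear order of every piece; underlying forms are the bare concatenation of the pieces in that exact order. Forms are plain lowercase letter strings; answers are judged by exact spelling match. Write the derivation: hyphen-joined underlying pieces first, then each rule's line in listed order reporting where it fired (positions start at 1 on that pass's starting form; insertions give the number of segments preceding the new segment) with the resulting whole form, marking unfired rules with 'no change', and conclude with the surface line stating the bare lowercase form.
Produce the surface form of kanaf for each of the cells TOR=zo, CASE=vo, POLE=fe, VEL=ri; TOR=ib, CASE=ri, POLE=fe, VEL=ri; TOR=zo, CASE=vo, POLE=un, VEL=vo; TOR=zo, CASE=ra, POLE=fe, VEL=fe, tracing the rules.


cell TOR=zo, CASE=vo, POLE=fe, VEL=ri:
underlying: vu-kanaf-uzu-am-ub
1. 0 -> a / C _ C: no change
2. b -> p, d -> t, g -> k / _ #: fires at position(s) 14: vukanafuzuamup
surface: vukanafuzuamup

cell TOR=ib, CASE=ri, POLE=fe, VEL=ri:
underlying: av-kanaf-dp-am-ub
1. 0 -> a / C _ C: inserts after position(s) 2, 7, 8: avakanafadapamub
2. b -> p, d -> t, g -> k / _ #: fires at position(s) 16: avakanafadapamup
surface: avakanafadapamup

cell TOR=zo, CASE=vo, POLE=un, VEL=vo:
underlying: vu-kanaf-uzu-fz-gu
1. 0 -> a / C _ C: inserts after position(s) 11, 12: vukanafuzufazagu
2. b -> p, d -> t, g -> k / _ #: no change
surface: vukanafuzufazagu

cell TOR=zo, CASE=ra, POLE=fe, VEL=fe:
underlying: us-kanaf-uzu-mf-ub
1. 0 -> a / C _ C: inserts after position(s) 2, 11: usakanafuzumafub
2. b -> p, d -> t, g -> k / _ #: fires at position(s) 16: usakanafuzumafup
surface: usakanafuzumafup


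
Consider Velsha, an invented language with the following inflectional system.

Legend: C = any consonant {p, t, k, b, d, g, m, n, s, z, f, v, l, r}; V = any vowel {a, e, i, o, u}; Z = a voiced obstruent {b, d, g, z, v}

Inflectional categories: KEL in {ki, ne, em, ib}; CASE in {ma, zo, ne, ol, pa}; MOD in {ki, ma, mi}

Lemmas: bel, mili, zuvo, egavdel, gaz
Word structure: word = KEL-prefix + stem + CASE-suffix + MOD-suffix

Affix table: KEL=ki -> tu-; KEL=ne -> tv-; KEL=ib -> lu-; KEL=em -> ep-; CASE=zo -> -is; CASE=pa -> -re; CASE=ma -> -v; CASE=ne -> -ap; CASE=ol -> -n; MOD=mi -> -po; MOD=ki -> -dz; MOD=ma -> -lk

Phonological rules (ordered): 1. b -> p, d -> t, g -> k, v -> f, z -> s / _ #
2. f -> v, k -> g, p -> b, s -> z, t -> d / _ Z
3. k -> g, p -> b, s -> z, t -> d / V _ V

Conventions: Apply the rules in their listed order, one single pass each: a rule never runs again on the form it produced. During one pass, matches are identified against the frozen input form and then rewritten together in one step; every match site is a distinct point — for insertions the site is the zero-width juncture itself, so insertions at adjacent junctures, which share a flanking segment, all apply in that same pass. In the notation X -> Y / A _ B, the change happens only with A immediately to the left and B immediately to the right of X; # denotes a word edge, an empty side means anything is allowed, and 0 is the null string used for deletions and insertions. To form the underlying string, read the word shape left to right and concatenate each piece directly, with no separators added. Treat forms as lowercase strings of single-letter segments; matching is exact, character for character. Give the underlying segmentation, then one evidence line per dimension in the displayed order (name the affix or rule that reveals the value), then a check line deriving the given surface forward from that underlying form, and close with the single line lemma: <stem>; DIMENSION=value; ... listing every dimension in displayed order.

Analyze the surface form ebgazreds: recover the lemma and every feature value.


underlying: ep-gaz-re-dz
KEL=em - signalled by the affix ep-
CASE=pa - signalled by the affix -re
MOD=ki - signalled by the affix -dz
check: epgazredz -> epgazreds -> ebgazreds -> ebgazreds
lemma: gaz; KEL=em; CASE=pa; MOD=ki


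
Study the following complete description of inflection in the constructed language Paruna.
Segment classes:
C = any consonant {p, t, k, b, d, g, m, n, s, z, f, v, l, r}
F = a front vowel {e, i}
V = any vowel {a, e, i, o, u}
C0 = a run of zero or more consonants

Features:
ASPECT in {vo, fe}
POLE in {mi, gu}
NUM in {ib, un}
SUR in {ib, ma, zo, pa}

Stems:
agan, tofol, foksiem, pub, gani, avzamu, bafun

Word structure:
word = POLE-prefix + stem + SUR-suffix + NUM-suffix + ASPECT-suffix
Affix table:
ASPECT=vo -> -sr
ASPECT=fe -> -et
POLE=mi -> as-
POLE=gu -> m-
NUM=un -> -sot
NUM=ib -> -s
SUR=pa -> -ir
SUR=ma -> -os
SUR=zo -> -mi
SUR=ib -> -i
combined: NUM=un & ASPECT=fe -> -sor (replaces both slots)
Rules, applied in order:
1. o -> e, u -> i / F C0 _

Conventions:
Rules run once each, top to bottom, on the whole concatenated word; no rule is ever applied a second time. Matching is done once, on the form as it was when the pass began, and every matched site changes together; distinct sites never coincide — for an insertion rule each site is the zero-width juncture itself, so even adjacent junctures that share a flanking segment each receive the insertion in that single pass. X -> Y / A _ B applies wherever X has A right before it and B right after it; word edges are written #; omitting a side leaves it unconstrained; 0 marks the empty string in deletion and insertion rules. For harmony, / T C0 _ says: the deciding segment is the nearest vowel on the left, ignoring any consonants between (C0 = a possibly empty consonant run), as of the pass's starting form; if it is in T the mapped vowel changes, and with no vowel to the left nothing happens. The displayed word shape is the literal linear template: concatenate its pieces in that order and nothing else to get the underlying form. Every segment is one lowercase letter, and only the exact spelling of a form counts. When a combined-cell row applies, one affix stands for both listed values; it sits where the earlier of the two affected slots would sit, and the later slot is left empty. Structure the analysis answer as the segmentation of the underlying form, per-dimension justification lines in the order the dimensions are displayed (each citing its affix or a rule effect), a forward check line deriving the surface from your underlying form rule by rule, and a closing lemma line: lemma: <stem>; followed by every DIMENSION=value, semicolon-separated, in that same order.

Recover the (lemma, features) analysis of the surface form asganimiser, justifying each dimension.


underlying: as-gani-mi-sor
ASPECT=fe - signalled by the combined affix row
POLE=mi - signalled by the affix as-
NUM=un - signalled by the combined affix row
SUR=zo - signalled by the affix -mi
check: asganimisor -> asganimiser
lemma: gani; ASPECT=fe; POLE=mi; NUM=un; SUR=zo


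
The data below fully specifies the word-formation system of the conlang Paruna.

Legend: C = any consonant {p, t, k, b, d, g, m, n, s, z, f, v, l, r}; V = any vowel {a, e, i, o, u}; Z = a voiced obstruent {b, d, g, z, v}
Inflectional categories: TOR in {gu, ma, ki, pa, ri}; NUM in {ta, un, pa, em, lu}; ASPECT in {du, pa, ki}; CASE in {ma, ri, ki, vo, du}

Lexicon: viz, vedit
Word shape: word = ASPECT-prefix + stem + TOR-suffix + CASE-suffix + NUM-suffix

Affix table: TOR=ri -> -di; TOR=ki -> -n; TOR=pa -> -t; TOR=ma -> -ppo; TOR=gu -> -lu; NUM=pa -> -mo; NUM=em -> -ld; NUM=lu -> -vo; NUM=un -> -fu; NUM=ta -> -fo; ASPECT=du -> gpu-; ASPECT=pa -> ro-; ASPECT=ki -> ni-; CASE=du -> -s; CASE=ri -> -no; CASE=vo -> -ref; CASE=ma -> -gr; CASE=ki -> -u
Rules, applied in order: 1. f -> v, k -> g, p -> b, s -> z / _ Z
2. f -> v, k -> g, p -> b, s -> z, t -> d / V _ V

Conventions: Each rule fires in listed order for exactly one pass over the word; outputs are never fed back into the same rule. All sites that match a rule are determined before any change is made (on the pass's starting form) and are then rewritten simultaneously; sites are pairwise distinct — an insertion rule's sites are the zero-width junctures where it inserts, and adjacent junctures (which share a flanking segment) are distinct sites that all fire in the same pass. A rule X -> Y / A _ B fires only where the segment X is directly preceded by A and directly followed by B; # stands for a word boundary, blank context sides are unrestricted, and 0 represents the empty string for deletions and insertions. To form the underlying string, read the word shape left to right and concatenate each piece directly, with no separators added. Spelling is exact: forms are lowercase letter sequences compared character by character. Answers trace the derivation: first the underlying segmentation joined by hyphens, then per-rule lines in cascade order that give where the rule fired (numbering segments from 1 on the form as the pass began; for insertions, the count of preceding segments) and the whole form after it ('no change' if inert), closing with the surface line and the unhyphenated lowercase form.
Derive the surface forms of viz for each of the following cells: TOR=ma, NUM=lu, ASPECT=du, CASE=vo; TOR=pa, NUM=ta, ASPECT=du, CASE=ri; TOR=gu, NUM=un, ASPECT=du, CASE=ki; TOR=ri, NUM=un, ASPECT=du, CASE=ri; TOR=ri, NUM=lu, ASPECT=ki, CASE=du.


cell TOR=ma, NUM=lu, ASPECT=du, CASE=vo:
underlying: gpu-viz-ppo-ref-vo
1. f -> v, k -> g, p -> b, s -> z / _ Z: fires at position(s) 12: gpuvizpporevvo
2. f -> v, k -> g, p -> b, s -> z, t -> d / V _ V: no change
surface: gpuvizpporevvo

cell TOR=pa, NUM=ta, ASPECT=du, CASE=ri:
underlying: gpu-viz-t-no-fo
1. f -> v, k -> g, p -> b, s -> z / _ Z: no change
2. f -> v, k -> g, p -> b, s -> z, t -> d / V _ V: fires at position(s) 10: gpuviztnovo
surface: gpuviztnovo

cell TOR=gu, NUM=un, ASPECT=du, CASE=ki:
underlying: gpu-viz-lu-u-fu
1. f -> v, k -> g, p -> b, s -> z / _ Z: no change
2. f -> v, k -> g, p -> b, s -> z, t -> d / V _ V: fires at position(s) 10: gpuvizluuvu
surface: gpuvizluuvu

cell TOR=ri, NUM=un, ASPECT=du, CASE=ri:
underlying: gpu-viz-di-no-fu
1. f -> v, k -> g, p -> b, s -> z / _ Z: no change
2. f -> v, k -> g, p -> b, s -> z, t -> d / V _ V: fires at position(s) 11: gpuvizdinovu
surface: gpuvizdinovu

cell TOR=ri, NUM=lu, ASPECT=ki, CASE=du:
underlying: ni-viz-di-s-vo
1. f -> v, k -> g, p -> b, s -> z / _ Z: fires at position(s) 8: nivizdizvo
2. f -> v, k -> g, p -> b, s -> z, t -> d / V _ V: no change
surface: nivizdizvo


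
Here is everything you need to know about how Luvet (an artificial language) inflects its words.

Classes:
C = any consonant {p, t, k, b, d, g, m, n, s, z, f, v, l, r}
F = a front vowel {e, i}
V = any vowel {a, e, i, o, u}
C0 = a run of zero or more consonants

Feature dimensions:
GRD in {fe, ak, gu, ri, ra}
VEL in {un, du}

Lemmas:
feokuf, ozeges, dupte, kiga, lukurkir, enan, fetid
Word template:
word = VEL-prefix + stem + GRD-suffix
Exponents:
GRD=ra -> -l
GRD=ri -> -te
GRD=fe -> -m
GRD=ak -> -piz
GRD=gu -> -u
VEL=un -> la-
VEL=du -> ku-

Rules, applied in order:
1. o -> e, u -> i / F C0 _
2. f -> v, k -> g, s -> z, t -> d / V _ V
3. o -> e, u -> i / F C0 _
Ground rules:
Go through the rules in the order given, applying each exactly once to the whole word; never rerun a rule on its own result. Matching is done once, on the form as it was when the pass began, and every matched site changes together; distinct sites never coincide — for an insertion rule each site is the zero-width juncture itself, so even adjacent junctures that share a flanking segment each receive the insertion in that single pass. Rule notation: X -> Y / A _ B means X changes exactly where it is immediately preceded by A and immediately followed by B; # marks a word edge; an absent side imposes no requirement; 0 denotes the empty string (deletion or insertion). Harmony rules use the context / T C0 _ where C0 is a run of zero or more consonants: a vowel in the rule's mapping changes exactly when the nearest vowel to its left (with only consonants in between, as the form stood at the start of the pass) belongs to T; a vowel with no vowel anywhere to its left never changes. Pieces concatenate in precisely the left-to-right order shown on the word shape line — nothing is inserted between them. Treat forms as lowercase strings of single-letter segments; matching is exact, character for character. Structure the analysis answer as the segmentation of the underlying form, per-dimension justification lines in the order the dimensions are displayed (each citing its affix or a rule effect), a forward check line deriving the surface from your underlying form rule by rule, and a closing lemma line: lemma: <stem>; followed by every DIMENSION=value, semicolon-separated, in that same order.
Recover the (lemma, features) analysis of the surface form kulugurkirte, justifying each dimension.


underlying: ku-lukurkir-te
GRD=ri - signalled by the affix -te
VEL=du - signalled by the affix ku-
check: kulukurkirte -> kulukurkirte -> kulugurkirte -> kulugurkirte
lemma: lukurkir; GRD=ri; VEL=du


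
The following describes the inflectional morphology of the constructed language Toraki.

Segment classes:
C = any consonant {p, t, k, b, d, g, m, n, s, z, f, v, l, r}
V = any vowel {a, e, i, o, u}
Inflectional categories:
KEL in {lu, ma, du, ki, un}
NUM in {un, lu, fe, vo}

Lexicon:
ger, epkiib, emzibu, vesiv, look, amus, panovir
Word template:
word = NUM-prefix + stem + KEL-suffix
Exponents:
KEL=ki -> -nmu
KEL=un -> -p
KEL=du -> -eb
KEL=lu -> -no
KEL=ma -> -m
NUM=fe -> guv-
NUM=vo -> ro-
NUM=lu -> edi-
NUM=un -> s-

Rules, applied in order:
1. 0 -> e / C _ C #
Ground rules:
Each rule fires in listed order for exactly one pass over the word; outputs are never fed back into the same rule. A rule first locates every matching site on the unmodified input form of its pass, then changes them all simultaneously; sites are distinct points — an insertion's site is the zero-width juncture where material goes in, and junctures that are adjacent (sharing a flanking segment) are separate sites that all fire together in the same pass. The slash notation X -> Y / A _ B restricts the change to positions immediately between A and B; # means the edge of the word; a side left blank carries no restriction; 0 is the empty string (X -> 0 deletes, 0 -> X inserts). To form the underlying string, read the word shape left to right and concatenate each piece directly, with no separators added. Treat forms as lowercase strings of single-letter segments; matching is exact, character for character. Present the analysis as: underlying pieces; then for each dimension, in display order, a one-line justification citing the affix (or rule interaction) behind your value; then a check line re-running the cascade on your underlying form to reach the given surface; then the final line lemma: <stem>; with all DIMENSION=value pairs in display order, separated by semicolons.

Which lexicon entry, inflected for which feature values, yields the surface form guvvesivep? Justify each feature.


underlying: guv-vesiv-p
KEL=un - signalled by the affix -p
NUM=fe - signalled by the affix guv-
check: guvvesivp -> guvvesivep
lemma: vesiv; KEL=un; NUM=fe


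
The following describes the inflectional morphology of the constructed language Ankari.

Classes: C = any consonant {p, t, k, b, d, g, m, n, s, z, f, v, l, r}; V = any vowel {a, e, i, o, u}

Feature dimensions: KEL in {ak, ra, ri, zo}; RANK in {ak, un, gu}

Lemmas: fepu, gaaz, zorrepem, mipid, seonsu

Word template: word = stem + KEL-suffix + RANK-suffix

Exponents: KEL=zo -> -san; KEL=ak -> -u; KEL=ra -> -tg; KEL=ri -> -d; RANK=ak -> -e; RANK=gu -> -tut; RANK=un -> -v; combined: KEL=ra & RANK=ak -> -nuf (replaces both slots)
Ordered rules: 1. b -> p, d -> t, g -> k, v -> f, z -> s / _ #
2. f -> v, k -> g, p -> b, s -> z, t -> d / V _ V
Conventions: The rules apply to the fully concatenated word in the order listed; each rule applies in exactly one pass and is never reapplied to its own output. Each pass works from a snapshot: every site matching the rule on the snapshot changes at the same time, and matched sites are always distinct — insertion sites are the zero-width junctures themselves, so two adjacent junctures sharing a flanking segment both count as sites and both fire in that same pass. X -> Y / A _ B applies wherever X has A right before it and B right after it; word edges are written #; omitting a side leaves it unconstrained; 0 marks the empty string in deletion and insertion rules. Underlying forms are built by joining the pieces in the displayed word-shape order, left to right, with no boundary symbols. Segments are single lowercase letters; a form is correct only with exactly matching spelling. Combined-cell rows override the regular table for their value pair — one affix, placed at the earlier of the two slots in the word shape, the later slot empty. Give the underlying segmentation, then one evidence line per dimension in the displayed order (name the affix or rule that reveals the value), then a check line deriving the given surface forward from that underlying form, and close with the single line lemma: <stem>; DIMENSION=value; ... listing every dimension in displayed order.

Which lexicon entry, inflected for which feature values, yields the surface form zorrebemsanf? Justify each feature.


underlying: zorrepem-san-v
KEL=zo - signalled by the affix -san
RANK=un - signalled by the affix -v
check: zorrepemsanv -> zorrepemsanf -> zorrebemsanf
lemma: zorrepem; KEL=zo; RANK=un


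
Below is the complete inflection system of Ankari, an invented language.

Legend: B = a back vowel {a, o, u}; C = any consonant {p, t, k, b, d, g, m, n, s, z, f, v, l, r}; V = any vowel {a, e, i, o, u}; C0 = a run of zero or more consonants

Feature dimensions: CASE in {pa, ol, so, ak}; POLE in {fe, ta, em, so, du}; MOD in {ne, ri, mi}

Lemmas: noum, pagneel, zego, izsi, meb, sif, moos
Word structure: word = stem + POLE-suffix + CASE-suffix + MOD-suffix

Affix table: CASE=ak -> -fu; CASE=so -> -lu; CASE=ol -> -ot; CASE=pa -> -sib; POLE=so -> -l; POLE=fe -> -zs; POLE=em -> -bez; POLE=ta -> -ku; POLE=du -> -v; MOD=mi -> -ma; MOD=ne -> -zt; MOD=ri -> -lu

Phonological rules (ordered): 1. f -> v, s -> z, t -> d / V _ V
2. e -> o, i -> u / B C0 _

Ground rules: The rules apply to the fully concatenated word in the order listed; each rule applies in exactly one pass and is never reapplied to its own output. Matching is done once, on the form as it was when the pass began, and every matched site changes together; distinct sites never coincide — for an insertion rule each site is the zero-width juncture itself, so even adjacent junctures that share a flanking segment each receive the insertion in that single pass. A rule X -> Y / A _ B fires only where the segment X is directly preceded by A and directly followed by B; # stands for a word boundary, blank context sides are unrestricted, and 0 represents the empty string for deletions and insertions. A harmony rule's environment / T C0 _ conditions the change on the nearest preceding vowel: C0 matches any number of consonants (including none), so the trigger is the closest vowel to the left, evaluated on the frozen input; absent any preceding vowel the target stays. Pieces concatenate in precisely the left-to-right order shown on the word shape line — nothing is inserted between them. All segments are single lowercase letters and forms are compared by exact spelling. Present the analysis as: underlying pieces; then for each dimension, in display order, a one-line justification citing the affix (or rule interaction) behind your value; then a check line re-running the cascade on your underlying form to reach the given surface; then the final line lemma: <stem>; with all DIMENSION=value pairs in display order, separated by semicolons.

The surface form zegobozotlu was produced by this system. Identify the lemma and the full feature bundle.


underlying: zego-bez-ot-lu
CASE=ol - signalled by the affix -ot
POLE=em - signalled by the affix -bez
MOD=ri - signalled by the affix -lu
check: zegobezotlu -> zegobezotlu -> zegobozotlu
lemma: zego; CASE=ol; POLE=em; MOD=ri
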